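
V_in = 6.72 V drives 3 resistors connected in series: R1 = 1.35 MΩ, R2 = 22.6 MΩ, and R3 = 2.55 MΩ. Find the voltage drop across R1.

Total series resistance ΣR = 1.35 + 22.6 + 2.55 = 26.50 MΩ.
Voltage divider: V = V_in · (1.350 / 26.50) = 6.72 × 0.05094 = 0.3423 V.

V ≈ 0.342 V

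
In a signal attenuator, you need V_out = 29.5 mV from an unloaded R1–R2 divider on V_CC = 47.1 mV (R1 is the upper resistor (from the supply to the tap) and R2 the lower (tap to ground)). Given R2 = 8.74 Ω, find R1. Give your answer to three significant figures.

R1 ≈ 5.21 Ω

V_out/V_CC = R2/(R1+R2) = 0.6263.
R1 = R2·(1/k − 1) = 8.74 × 0.5966 = 5.214 Ω.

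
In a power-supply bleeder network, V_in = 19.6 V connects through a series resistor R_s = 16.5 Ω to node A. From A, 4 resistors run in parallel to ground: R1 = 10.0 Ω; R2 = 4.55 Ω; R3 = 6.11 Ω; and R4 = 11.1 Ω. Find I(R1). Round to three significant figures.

I ≈ 0.187 A

Combine the parallel branches: R_p = (1/10.0 + 1/4.55 + 1/6.11 + 1/11.1)⁻¹ = 1.744 Ω.
V_A by voltage divider: V_A = 19.6 × 1.744/(16.5 + 1.744) = 1.873 V.
Branch current I = V_A/R1 = 1.873/10.0 = 0.1873 A.
(Equivalently: I_total = 1.074 A, then current-divider fraction G_k/ΣG = 0.1744.)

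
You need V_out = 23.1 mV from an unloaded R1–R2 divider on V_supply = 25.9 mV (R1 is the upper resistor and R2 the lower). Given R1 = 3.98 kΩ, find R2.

Required fraction k = V_out/V_supply = 0.8919.
R2 = R1 · 0.8919/(1 − 0.8919) = 32.84 kΩ.

R2 ≈ 32.8 kΩ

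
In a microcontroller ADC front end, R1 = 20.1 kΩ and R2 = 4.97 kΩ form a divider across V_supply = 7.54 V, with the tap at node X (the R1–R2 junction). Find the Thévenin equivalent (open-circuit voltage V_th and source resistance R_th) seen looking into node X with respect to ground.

V_th ≈ 1.49 V, R_th ≈ 3.98 kΩ

With X open, the divider is unloaded: V_th = 7.54 × 4.97/25.07 = 1.495 V.
Zeroing V_supply shorts the top of R1 to ground, so R_th = R1 ‖ R2 = 3.985 kΩ.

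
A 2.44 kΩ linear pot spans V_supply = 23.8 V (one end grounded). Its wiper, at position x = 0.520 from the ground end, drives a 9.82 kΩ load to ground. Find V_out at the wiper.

V_out ≈ 11.7 V

Lower segment x·R_p = 1.269 kΩ; upper segment (1−x)·R_p = 1.171 kΩ.
Lower segment in parallel with the load: 1.269 ‖ 9.82 = 1.124 kΩ.
Then V_out = V_supply · 1.124/(1.171 + 1.124) = 11.65 V.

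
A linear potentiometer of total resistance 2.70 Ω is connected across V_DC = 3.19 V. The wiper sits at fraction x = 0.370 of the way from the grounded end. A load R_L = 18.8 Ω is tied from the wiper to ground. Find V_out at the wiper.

V_out ≈ 1.14 V

The pot divides into 1.701 Ω above the wiper and 0.9990 Ω below.
(x·R_p) ‖ R_L = 0.9486 Ω.
Loaded-divider output: V_out = 3.19 × 0.3580 = 1.142 V.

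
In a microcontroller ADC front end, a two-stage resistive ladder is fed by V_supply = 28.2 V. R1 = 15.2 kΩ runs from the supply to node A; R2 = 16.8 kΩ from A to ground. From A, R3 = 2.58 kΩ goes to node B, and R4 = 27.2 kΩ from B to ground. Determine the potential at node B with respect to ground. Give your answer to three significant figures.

The second stage (R3 + R4 = 29.78 kΩ) loads node A in parallel with R2.
Effective lower resistance at A: R2 ‖ 29.78 = 10.74 kΩ.
So V_A = 28.2 × 0.4140 = 11.68 V.
Stage 2 is unloaded, so V_B = V_A · R4/(R3+R4) = 11.68 × 27.2/29.78 = 10.66 V.

V_B ≈ 10.7 V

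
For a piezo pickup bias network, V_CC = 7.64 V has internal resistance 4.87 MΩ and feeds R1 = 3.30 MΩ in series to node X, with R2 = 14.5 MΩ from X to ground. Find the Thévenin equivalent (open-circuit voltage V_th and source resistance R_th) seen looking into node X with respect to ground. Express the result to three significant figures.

R1' = 4.87 + 3.30 = 8.170 MΩ (source resistance + R1).
Open-circuit (no load on X): V_th = V_CC · R2/(R1' + R2) = 7.64 × 14.5/(8.170 + 14.5) = 4.887 V.
Zeroing V_CC shorts the top of R1' to ground, so R_th = R1' ‖ R2 = 5.226 MΩ.

V_th ≈ 4.89 V, R_th ≈ 5.23 MΩ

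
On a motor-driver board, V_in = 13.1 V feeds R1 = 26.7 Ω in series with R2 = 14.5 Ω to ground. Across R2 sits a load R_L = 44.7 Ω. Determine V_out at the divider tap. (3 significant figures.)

V_out ≈ 3.81 V

R2 ‖ R_L = (14.5 × 44.7)/(14.5 + 44.7) = 10.95 Ω.
Then V_out = V_in · R2'/(R1 + R2') = 13.1 × 10.95/37.65 = 3.810 V.
(Unloaded it would be 4.61 V; the load pulls it down.)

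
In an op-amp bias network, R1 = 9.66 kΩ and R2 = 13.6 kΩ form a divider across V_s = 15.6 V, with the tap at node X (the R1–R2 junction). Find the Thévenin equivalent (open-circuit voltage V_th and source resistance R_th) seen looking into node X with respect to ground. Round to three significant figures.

V_th is the unloaded tap voltage: V_s · R2/(R1+R2) = 15.6 × 0.5847 = 9.121 V.
With V_s suppressed (replaced by a short), R_th = R1 ‖ R2 = (9.660 × 13.6)/(9.660 + 13.6) = 5.648 kΩ.

V_th ≈ 9.12 V, R_th ≈ 5.65 kΩ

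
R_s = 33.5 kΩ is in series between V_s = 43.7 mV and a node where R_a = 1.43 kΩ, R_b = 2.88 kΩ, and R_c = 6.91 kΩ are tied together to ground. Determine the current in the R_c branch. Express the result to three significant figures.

Parallel bank: R_p = 1/(1/1.43 + 1/2.88 + 1/6.91) = 0.8395 kΩ.
V_A = 43.7 × 0.8395/34.34 = 1.068 mV.
I(R_c) = V_A / R_c = 1.068/6.91 = 0.1546 µA.
(Check via current divider: I_total = 1.273 µA; share G_k/ΣG = 0.1215 → same result.)

I ≈ 0.155 µA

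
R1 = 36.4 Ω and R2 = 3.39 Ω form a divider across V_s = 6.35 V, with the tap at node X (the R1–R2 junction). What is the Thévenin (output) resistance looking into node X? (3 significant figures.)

With V_s suppressed (replaced by a short), R_th = R1 ‖ R2 = (36.40 × 3.39)/(36.40 + 3.39) = 3.101 Ω.

R_th ≈ 3.10 Ω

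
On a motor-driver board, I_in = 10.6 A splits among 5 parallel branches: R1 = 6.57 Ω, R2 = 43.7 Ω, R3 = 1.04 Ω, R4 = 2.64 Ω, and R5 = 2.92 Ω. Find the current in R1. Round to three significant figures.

I ≈ 0.868 A

ΣG = 1/6.57 + 1/43.7 + 1/1.04 + 1/2.64 + 1/2.92 = 1.858.
R1 takes the fraction G_k/ΣG = 0.1522/1.858 = 0.08192, so I = 10.6 × 0.08192 = 0.8684 A.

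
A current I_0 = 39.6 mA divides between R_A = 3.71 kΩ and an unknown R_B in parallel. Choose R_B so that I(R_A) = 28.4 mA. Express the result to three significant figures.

R_B ≈ 9.41 kΩ

The fraction through R_A equals R_B/(R_A+R_B).
With f = 0.7172, R_B = R_A · f/(1−f) = 3.71 × 2.536 = 9.407 kΩ.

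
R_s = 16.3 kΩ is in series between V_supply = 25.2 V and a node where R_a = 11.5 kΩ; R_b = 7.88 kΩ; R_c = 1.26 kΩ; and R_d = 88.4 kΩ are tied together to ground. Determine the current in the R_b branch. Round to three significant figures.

I ≈ 0.182 mA

Equivalent of the parallel group: R_p = 0.9815 kΩ.
Node voltage V_A = V_supply · R_p/(R_s + R_p) = 25.2 × 0.05680 = 1.431 V.
I(R_b) = V_A / R_b = 1.431/7.88 = 0.1816 mA.
(Equivalently: I_total = 1.458 mA, then current-divider fraction G_k/ΣG = 0.1246.)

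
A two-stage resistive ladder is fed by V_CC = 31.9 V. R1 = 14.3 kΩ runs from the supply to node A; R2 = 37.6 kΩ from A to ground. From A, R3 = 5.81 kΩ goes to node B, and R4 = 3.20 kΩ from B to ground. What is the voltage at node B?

V_B ≈ 3.82 V

Looking into the second stage from A: R3 + R4 = 9.010 kΩ appears in parallel with R2.
R2 ‖ (R3+R4) = 7.268 kΩ.
V_A = 31.9 × 7.268/(14.3 + 7.268) = 10.75 V.
Then the unloaded second divider: V_B = V_A × R4/(R3+R4) = 10.75 × 0.3552 = 3.818 V.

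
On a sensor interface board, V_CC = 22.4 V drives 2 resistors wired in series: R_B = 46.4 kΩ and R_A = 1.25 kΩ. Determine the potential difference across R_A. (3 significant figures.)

ΣR = 46.4 + 1.25 = 47.65 kΩ.
Voltage divider: V = V_CC · (1.250 / 47.65) = 22.4 × 0.02623 = 0.5876 V.

V ≈ 0.588 V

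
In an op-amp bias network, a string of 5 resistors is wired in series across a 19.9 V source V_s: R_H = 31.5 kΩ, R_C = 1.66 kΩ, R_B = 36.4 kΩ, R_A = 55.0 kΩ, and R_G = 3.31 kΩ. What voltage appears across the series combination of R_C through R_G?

Series total: ΣR = 31.5 + 1.66 + 36.4 + 55.0 + 3.31 = 127.9 kΩ.
R_{R_C..R_G} = 1.66 + 36.4 + 55.0 + 3.31 = 96.37 kΩ.
By the voltage-divider rule, V = 19.9 × 96.37/127.9 = 15.00 V.

V ≈ 15.0 V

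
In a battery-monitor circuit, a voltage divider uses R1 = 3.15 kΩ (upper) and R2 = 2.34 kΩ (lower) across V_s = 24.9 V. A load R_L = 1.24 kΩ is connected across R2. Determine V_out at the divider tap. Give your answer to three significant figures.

First combine the lower leg with the load: R2 ‖ R_L = 0.8105 kΩ.
Voltage divider with the loaded lower leg: V_out = 24.9 × 0.8105/(3.15 + 0.8105) = 24.9 × 0.2046 = 5.096 V.
(Unloaded it would be 10.6 V; the load pulls it down.)

V_out ≈ 5.10 V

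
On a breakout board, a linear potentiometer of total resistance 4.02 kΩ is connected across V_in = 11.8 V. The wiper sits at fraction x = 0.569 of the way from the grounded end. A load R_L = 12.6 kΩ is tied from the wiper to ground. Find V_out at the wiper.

V_out ≈ 6.23 V

Split the track: R_lower = x·R_p = 2.287 kΩ, R_upper = (1−x)·R_p = 1.733 kΩ.
Lower segment in parallel with the load: 2.287 ‖ 12.6 = 1.936 kΩ.
Loaded-divider output: V_out = 11.8 × 0.5277 = 6.227 V.
(Unloaded: V_out = x·V_in = 6.71 V.)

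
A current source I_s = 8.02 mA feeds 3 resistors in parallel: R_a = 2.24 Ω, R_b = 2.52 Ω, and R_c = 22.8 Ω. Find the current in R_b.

I ≈ 3.59 mA

Conductances: ΣG = 1/2.24 + 1/2.52 + 1/22.8 = 0.8871 (1/Ω).
Current divider: I(R_b) = I_s · G_k/ΣG = 8.02 × (0.3968/0.8871) = 8.02 × 0.4473 = 3.588 mA.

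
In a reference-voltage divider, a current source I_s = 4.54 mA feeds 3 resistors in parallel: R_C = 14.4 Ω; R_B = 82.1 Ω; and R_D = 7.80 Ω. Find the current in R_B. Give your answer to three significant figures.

Conductances: ΣG = 1/14.4 + 1/82.1 + 1/7.80 = 0.2098 (1/Ω).
R_B takes the fraction G_k/ΣG = 0.01218/0.2098 = 0.05805, so I = 4.54 × 0.05805 = 0.2635 mA.

I ≈ 0.264 mA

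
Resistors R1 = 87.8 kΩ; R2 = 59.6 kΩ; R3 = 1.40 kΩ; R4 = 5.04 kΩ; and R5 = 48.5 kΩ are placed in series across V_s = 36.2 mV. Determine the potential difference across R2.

Total series resistance ΣR = 87.8 + 59.6 + 1.40 + 5.04 + 48.5 = 202.3 kΩ.
Voltage divider: V = V_s · (59.60 / 202.3) = 36.2 × 0.2946 = 10.66 mV.

V ≈ 10.7 mV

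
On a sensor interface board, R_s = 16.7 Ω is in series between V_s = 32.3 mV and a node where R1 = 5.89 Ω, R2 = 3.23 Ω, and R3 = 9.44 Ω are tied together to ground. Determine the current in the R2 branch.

Parallel bank: R_p = 1/(1/5.89 + 1/3.23 + 1/9.44) = 1.708 Ω.
V_A by voltage divider: V_A = 32.3 × 1.708/(16.7 + 1.708) = 2.998 mV.
Branch current I = V_A/R2 = 2.998/3.23 = 0.9281 mA.

I ≈ 0.928 mA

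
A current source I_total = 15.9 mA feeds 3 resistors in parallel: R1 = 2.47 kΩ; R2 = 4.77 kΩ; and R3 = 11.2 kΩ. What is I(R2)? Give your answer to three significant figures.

I ≈ 4.74 mA

Conductances: ΣG = 1/2.47 + 1/4.77 + 1/11.2 = 0.7038 (1/kΩ).
Current divider: I(R2) = I_total · G_k/ΣG = 15.9 × (0.2096/0.7038) = 15.9 × 0.2979 = 4.736 mA.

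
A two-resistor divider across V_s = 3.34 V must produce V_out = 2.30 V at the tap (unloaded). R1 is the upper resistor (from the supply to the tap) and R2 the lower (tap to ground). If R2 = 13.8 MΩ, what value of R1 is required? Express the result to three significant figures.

R1 ≈ 6.24 MΩ

Required fraction k = V_out/V_s = 0.6886.
Rearranging, R1 = R2·(1−k)/k = 13.8 × 0.4522 = 6.240 MΩ.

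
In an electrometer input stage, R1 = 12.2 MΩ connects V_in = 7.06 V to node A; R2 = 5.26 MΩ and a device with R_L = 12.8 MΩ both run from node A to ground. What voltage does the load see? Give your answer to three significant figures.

V_out ≈ 1.65 V

First combine the lower leg with the load: R2 ‖ R_L = 3.728 MΩ.
Now apply the divider: V_out = 7.06 × 0.2341 = 1.652 V.
(Unloaded it would be 2.13 V; the load pulls it down.)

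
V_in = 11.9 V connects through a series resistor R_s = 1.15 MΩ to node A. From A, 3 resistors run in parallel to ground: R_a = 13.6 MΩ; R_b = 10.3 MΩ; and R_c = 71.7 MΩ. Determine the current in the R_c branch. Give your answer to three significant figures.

Equivalent of the parallel group: R_p = 5.418 MΩ.
Node voltage V_A = V_in · R_p/(R_s + R_p) = 11.9 × 0.8249 = 9.816 V.
Branch current I = V_A/R_c = 9.816/71.7 = 0.1369 µA.

I ≈ 0.137 µA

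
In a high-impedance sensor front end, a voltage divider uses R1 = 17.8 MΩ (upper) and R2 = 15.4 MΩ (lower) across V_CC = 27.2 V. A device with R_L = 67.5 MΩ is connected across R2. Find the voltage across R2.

V_out ≈ 11.2 V

First combine the lower leg with the load: R2 ‖ R_L = 12.54 MΩ.
Voltage divider with the loaded lower leg: V_out = 27.2 × 12.54/(17.8 + 12.54) = 27.2 × 0.4133 = 11.24 V.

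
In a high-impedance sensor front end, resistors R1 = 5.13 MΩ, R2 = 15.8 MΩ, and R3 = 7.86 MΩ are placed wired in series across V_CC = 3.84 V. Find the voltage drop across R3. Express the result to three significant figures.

V ≈ 1.05 V

Total series resistance ΣR = 5.13 + 15.8 + 7.86 = 28.79 MΩ.
Voltage divider: V = V_CC · (7.860 / 28.79) = 3.84 × 0.2730 = 1.048 V.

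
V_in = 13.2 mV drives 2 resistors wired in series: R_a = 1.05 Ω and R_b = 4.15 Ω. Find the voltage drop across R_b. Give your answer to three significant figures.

ΣR = 1.05 + 4.15 = 5.200 Ω.
Voltage divider: V = V_in · (4.150 / 5.200) = 13.2 × 0.7981 = 10.53 mV.

V ≈ 10.5 mV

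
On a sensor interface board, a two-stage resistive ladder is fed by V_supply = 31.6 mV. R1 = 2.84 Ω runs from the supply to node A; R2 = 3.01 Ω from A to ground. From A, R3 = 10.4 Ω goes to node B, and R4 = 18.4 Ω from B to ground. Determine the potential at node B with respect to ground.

V_B ≈ 9.89 mV

The second stage (R3 + R4 = 28.80 Ω) loads node A in parallel with R2.
R2 ‖ (R3+R4) = 2.725 Ω.
V_A = 31.6 × 2.725/(2.84 + 2.725) = 15.47 mV.
V_B = V_A × 0.6389 = 9.886 mV.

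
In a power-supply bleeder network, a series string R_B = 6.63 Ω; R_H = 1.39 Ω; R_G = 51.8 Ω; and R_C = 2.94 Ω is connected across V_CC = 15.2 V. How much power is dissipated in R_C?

P ≈ 0.172 W

ΣR = 62.76 Ω → I = 15.2/62.76 = 0.2422 A.
P(R_C) = I²·R_C = (0.2422)² × 2.94 = 0.1725 W.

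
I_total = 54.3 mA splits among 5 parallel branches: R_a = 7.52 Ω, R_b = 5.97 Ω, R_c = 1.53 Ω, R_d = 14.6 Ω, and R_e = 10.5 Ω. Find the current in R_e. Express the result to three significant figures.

I ≈ 4.63 mA

Conductances: ΣG = 1/7.52 + 1/5.97 + 1/1.53 + 1/14.6 + 1/10.5 = 1.118 (1/Ω).
By the current-divider rule, I = I_total · G_k/ΣG = 54.3 × 0.08520 = 4.626 mA.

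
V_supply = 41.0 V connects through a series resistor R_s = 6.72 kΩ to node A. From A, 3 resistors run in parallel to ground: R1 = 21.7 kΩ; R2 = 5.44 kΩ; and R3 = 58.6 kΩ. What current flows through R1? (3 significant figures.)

Parallel bank: R_p = 1/(1/21.7 + 1/5.44 + 1/58.6) = 4.049 kΩ.
V_A by voltage divider: V_A = 41.0 × 4.049/(6.72 + 4.049) = 15.42 V.
Branch current I = V_A/R1 = 15.42/21.7 = 0.7104 mA.

I ≈ 0.710 mA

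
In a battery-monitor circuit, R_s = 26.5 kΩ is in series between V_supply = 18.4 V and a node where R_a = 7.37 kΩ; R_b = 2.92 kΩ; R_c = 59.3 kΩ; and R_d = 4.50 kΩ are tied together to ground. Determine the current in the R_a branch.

I ≈ 0.125 mA

Equivalent of the parallel group: R_p = 1.394 kΩ.
V_A by voltage divider: V_A = 18.4 × 1.394/(26.5 + 1.394) = 0.9197 V.
Branch current I = V_A/R_a = 0.9197/7.37 = 0.1248 mA.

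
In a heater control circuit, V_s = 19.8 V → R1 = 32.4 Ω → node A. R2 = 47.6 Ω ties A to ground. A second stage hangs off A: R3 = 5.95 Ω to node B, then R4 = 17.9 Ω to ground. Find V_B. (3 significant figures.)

Node A sees R2 in parallel with the series input of stage 2, R3 + R4 = 23.85 Ω.
Effective lower resistance at A: R2 ‖ 23.85 = 15.89 Ω.
V_A = 19.8 × 15.89/(32.4 + 15.89) = 6.515 V.
Stage 2 is unloaded, so V_B = V_A · R4/(R3+R4) = 6.515 × 17.9/23.85 = 4.890 V.

V_B ≈ 4.89 V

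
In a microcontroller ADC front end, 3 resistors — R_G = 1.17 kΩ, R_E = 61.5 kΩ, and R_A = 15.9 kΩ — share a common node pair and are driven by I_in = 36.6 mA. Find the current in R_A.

Total conductance ΣG = 1/1.17 + 1/61.5 + 1/15.9 = 0.9339 (units of 1/kΩ).
By the current-divider rule, I = I_in · G_k/ΣG = 36.6 × 0.06735 = 2.465 mA.

I ≈ 2.46 mA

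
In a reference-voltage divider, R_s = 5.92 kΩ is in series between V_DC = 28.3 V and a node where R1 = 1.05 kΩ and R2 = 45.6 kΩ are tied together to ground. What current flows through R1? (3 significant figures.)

I ≈ 3.98 mA

Combine the parallel branches: R_p = (1/1.05 + 1/45.6)⁻¹ = 1.026 kΩ.
V_A by voltage divider: V_A = 28.3 × 1.026/(5.92 + 1.026) = 4.181 V.
I(R1) = V_A / R1 = 4.181/1.05 = 3.982 mA.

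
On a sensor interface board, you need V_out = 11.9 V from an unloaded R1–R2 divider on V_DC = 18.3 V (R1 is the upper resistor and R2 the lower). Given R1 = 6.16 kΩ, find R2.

R2 ≈ 11.5 kΩ

The divider ratio is R2/(R1+R2) = 11.9/18.3 = 0.6503.
Rearranging, R2 = R1·k/(1−k) = 6.16 × 1.859 = 11.45 kΩ.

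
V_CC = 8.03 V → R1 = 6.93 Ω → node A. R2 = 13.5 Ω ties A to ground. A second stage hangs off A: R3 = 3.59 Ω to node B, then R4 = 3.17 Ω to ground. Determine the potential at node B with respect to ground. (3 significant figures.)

Node A sees R2 in parallel with the series input of stage 2, R3 + R4 = 6.760 Ω.
R2 ‖ (R3+R4) = 4.504 Ω.
First divider: V_A = V_CC · 4.504/(6.93 + 4.504) = 3.163 V.
Then the unloaded second divider: V_B = V_A × R4/(R3+R4) = 3.163 × 0.4689 = 1.483 V.

V_B ≈ 1.48 V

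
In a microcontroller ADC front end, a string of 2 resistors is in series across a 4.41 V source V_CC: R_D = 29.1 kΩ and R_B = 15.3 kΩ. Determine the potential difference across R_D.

Total series resistance ΣR = 29.1 + 15.3 = 44.40 kΩ.
V = V_CC · R/ΣR = 4.41 × 0.6554 = 2.890 V.

V ≈ 2.89 V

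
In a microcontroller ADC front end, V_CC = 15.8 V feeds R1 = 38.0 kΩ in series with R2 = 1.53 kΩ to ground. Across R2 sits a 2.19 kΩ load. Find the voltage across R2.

V_out ≈ 0.366 V

First combine the lower leg with the load: R2 ‖ R_L = 0.9007 kΩ.
Then V_out = V_CC · R2'/(R1 + R2') = 15.8 × 0.9007/38.90 = 0.3658 V.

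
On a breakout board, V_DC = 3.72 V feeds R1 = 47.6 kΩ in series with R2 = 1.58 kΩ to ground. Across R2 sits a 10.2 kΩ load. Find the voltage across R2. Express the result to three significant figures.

First combine the lower leg with the load: R2 ‖ R_L = 1.368 kΩ.
Voltage divider with the loaded lower leg: V_out = 3.72 × 1.368/(47.6 + 1.368) = 3.72 × 0.02794 = 0.1039 V.

V_out ≈ 0.104 V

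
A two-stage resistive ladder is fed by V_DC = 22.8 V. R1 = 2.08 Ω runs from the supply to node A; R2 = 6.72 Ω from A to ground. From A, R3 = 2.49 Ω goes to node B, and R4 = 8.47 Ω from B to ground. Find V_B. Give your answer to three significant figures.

V_B ≈ 11.8 V

Looking into the second stage from A: R3 + R4 = 10.96 Ω appears in parallel with R2.
Effective lower resistance at A: R2 ‖ 10.96 = 4.166 Ω.
So V_A = 22.8 × 0.6670 = 15.21 V.
Stage 2 is unloaded, so V_B = V_A · R4/(R3+R4) = 15.21 × 8.47/10.96 = 11.75 V.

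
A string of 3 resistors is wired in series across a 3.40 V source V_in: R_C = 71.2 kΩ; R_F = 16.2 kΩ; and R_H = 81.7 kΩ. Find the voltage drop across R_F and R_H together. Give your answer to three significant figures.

V ≈ 1.97 V

Total series resistance ΣR = 71.2 + 16.2 + 81.7 = 169.1 kΩ.
R_{R_F..R_H} = 16.2 + 81.7 = 97.90 kΩ.
V = V_in · R/ΣR = 3.40 × 0.5789 = 1.968 V.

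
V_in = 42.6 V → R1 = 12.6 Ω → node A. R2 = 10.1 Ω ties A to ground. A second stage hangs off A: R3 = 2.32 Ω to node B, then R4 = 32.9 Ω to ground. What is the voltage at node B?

V_B ≈ 15.3 V

The second stage (R3 + R4 = 35.22 Ω) loads node A in parallel with R2.
Effective lower resistance at A: R2 ‖ 35.22 = 7.849 Ω.
First divider: V_A = V_in · 7.849/(12.6 + 7.849) = 16.35 V.
Stage 2 is unloaded, so V_B = V_A · R4/(R3+R4) = 16.35 × 32.9/35.22 = 15.27 V.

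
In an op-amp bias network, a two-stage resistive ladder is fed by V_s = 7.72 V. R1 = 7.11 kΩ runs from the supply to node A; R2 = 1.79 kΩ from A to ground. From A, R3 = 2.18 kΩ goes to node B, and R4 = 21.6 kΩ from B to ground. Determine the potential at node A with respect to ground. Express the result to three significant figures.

V_A ≈ 1.46 V

Node A sees R2 in parallel with the series input of stage 2, R3 + R4 = 23.78 kΩ.
Effective lower resistance at A: R2 ‖ 23.78 = 1.665 kΩ.
First divider: V_A = V_s · 1.665/(7.11 + 1.665) = 1.465 V.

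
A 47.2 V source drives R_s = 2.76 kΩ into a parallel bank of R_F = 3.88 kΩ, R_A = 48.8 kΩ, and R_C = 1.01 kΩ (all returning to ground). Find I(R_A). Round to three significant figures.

Combine the parallel branches: R_p = (1/3.88 + 1/48.8 + 1/1.01)⁻¹ = 0.7884 kΩ.
V_A by voltage divider: V_A = 47.2 × 0.7884/(2.76 + 0.7884) = 10.49 V.
Branch current I = V_A/R_A = 10.49/48.8 = 0.2149 mA.

I ≈ 0.215 mA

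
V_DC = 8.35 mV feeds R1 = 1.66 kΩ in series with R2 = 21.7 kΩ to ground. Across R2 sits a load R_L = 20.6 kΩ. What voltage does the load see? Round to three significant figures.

V_out ≈ 7.22 mV

First combine the lower leg with the load: R2 ‖ R_L = 10.57 kΩ.
Voltage divider with the loaded lower leg: V_out = 8.35 × 10.57/(1.66 + 10.57) = 8.35 × 0.8642 = 7.216 mV.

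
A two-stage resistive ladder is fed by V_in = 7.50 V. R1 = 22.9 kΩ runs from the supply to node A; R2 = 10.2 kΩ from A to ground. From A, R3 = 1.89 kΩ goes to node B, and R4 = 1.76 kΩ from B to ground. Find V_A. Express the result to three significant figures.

V_A ≈ 0.788 V

Looking into the second stage from A: R3 + R4 = 3.650 kΩ appears in parallel with R2.
R2 ‖ (R3+R4) = 2.688 kΩ.
First divider: V_A = V_in · 2.688/(22.9 + 2.688) = 0.7879 V.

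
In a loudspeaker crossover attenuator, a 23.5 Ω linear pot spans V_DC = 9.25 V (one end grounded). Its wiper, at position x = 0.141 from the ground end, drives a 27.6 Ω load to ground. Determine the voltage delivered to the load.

V_out ≈ 1.18 V

Lower segment x·R_p = 3.313 Ω; upper segment (1−x)·R_p = 20.19 Ω.
R_L loads the lower segment: effective lower R = 2.958 Ω.
Then V_out = V_DC · 2.958/(20.19 + 2.958) = 1.182 V.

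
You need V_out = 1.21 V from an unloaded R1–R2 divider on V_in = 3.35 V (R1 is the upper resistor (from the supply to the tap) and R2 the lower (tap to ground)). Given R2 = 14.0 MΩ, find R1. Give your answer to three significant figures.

V_out/V_in = R2/(R1+R2) = 0.3612.
Rearranging, R1 = R2·(1−k)/k = 14.0 × 1.769 = 24.76 MΩ.

R1 ≈ 24.8 MΩ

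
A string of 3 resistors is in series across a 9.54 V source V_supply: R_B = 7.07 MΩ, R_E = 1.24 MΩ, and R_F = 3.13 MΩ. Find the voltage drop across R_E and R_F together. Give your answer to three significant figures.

V ≈ 3.64 V

ΣR = 7.07 + 1.24 + 3.13 = 11.44 MΩ.
R_{R_E..R_F} = 1.24 + 3.13 = 4.370 MΩ.
V = V_supply · R/ΣR = 9.54 × 0.3820 = 3.644 V.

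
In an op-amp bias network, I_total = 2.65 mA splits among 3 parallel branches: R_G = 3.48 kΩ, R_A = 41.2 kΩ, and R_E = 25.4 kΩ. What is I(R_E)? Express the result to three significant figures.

Total conductance ΣG = 1/3.48 + 1/41.2 + 1/25.4 = 0.3510 (units of 1/kΩ).
R_E takes the fraction G_k/ΣG = 0.03937/0.3510 = 0.1122, so I = 2.65 × 0.1122 = 0.2972 mA.

I ≈ 0.297 mA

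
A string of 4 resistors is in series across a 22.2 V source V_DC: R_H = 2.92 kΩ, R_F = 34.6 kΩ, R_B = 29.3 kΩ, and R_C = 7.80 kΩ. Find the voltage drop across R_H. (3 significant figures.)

ΣR = 2.92 + 34.6 + 29.3 + 7.80 = 74.62 kΩ.
By the voltage-divider rule, V = 22.2 × 2.920/74.62 = 0.8687 V.

V ≈ 0.869 V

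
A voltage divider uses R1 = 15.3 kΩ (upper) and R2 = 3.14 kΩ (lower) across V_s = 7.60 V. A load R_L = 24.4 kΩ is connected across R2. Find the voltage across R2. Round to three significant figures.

First combine the lower leg with the load: R2 ‖ R_L = 2.782 kΩ.
Then V_out = V_s · R2'/(R1 + R2') = 7.60 × 2.782/18.08 = 1.169 V.

V_out ≈ 1.17 V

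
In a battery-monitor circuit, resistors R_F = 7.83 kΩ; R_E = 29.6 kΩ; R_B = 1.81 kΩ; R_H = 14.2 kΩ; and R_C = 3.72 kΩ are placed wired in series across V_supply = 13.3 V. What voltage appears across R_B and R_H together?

ΣR = 7.83 + 29.6 + 1.81 + 14.2 + 3.72 = 57.16 kΩ.
R_{R_B..R_H} = 1.81 + 14.2 = 16.01 kΩ.
V = V_supply · R/ΣR = 13.3 × 0.2801 = 3.725 V.

V ≈ 3.73 V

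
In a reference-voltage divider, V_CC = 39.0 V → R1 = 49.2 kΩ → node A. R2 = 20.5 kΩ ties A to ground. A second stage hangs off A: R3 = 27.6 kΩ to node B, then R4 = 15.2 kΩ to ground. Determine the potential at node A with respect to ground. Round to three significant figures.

The second stage (R3 + R4 = 42.80 kΩ) loads node A in parallel with R2.
R2 ‖ (R3+R4) = 13.86 kΩ.
First divider: V_A = V_CC · 13.86/(49.2 + 13.86) = 8.572 V.

V_A ≈ 8.57 V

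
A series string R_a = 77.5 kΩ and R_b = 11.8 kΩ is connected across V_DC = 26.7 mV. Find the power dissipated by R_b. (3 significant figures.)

ΣR = 89.30 kΩ → I = 26.7/89.30 = 0.2990 µA.
P = I²R = 0.08940 × 11.8 = 1.055 nW.

P ≈ 1.05 nW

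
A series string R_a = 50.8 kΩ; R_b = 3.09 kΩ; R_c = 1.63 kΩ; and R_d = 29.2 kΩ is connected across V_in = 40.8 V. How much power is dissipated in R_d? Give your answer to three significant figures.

Series current I = V_in/ΣR = 40.8/84.72 = 0.4816 mA.
V(R_d) = I·R = 14.06 V; P = V·I = 14.06 × 0.4816 = 6.772 mW.

P ≈ 6.77 mW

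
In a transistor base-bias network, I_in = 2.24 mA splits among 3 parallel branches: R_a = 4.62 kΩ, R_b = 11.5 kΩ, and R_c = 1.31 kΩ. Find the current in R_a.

I ≈ 0.455 mA

Conductances: ΣG = 1/4.62 + 1/11.5 + 1/1.31 = 1.067 (1/kΩ).
R_a takes the fraction G_k/ΣG = 0.2165/1.067 = 0.2029, so I = 2.24 × 0.2029 = 0.4545 mA.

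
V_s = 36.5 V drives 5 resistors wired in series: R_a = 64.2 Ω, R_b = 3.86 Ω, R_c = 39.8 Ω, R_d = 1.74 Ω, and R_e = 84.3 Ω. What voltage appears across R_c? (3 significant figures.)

Series total: ΣR = 64.2 + 3.86 + 39.8 + 1.74 + 84.3 = 193.9 Ω.
By the voltage-divider rule, V = 36.5 × 39.80/193.9 = 7.492 V.

V ≈ 7.49 V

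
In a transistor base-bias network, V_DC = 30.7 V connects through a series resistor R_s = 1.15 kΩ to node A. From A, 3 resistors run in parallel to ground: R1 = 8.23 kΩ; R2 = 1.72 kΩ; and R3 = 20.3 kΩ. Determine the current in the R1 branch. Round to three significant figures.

Parallel bank: R_p = 1/(1/8.23 + 1/1.72 + 1/20.3) = 1.329 kΩ.
V_A = 30.7 × 1.329/2.479 = 16.46 V.
Branch current I = V_A/R1 = 16.46/8.23 = 2.000 mA.

I ≈ 2.00 mA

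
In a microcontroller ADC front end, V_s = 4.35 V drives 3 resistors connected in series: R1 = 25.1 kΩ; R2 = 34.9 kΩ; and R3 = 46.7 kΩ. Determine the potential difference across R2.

ΣR = 25.1 + 34.9 + 46.7 = 106.7 kΩ.
Voltage divider: V = V_s · (34.90 / 106.7) = 4.35 × 0.3271 = 1.423 V.

V ≈ 1.42 V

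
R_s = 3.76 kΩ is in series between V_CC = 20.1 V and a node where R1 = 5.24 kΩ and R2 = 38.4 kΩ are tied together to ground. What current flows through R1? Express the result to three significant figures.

Combine the parallel branches: R_p = (1/5.24 + 1/38.4)⁻¹ = 4.611 kΩ.
V_A by voltage divider: V_A = 20.1 × 4.611/(3.76 + 4.611) = 11.07 V.
Branch current I = V_A/R1 = 11.07/5.24 = 2.113 mA.
(Check via current divider: I_total = 2.401 mA; share G_k/ΣG = 0.8799 → same result.)

I ≈ 2.11 mA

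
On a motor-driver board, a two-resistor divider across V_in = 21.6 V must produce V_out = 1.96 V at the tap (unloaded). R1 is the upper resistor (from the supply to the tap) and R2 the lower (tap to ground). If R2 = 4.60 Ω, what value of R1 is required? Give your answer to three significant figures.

V_out/V_in = R2/(R1+R2) = 0.09074.
R1 = R2·(1/k − 1) = 4.60 × 10.02 = 46.09 Ω.

R1 ≈ 46.1 Ω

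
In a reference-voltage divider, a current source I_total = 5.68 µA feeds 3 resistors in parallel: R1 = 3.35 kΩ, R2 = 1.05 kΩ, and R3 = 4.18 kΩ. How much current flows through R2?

I ≈ 3.63 µA

Conductances: ΣG = 1/3.35 + 1/1.05 + 1/4.18 = 1.490 (1/kΩ).
Current divider: I(R2) = I_total · G_k/ΣG = 5.68 × (0.9524/1.490) = 5.68 × 0.6391 = 3.630 µA.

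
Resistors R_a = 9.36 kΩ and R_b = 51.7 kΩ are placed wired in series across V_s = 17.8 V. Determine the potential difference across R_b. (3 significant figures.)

Series total: ΣR = 9.36 + 51.7 = 61.06 kΩ.
V = V_s · R/ΣR = 17.8 × 0.8467 = 15.07 V.

V ≈ 15.1 V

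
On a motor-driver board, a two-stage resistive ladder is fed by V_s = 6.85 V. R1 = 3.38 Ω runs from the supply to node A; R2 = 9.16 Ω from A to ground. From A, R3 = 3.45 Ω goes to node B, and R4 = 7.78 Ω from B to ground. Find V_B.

V_B ≈ 2.84 V

Node A sees R2 in parallel with the series input of stage 2, R3 + R4 = 11.23 Ω.
R2 ‖ (R3+R4) = 5.045 Ω.
V_A = 6.85 × 5.045/(3.38 + 5.045) = 4.102 V.
Then the unloaded second divider: V_B = V_A × R4/(R3+R4) = 4.102 × 0.6928 = 2.842 V.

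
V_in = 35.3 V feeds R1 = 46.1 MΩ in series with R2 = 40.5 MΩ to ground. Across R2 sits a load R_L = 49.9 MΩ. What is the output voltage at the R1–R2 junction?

The load sits in parallel with R2, giving an effective lower resistance R2' = R2·R_L/(R2+R_L) = 22.36 MΩ.
Then V_out = V_in · R2'/(R1 + R2') = 35.3 × 22.36/68.46 = 11.53 V.
(Unloaded it would be 16.5 V; the load pulls it down.)

V_out ≈ 11.5 V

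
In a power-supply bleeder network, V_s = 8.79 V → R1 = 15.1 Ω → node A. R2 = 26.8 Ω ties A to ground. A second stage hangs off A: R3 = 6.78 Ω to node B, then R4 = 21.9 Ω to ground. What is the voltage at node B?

V_B ≈ 3.21 V

Node A sees R2 in parallel with the series input of stage 2, R3 + R4 = 28.68 Ω.
R2 ‖ (R3+R4) = 13.85 Ω.
First divider: V_A = V_s · 13.85/(15.1 + 13.85) = 4.206 V.
Then the unloaded second divider: V_B = V_A × R4/(R3+R4) = 4.206 × 0.7636 = 3.212 V.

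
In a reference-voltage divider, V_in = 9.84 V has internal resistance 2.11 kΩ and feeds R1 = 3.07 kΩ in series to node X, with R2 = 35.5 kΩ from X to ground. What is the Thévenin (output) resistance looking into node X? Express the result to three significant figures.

R_th ≈ 4.52 kΩ

R1' = 2.11 + 3.07 = 5.180 kΩ (source resistance + R1).
Looking into X with the source shorted: R_th = R1'·R2/(R1'+R2) = 5.180 × 35.5/40.68 = 4.520 kΩ.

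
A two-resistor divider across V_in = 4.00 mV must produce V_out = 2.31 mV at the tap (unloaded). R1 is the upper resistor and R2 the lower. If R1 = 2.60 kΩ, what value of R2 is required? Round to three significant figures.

The divider ratio is R2/(R1+R2) = 2.31/4.00 = 0.5775.
Rearranging, R2 = R1·k/(1−k) = 2.60 × 1.367 = 3.554 kΩ.

R2 ≈ 3.55 kΩ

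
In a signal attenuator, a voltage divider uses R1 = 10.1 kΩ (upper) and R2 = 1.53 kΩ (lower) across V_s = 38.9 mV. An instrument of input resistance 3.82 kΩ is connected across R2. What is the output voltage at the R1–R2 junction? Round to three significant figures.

First combine the lower leg with the load: R2 ‖ R_L = 1.092 kΩ.
Now apply the divider: V_out = 38.9 × 0.09761 = 3.797 mV.
(Unloaded it would be 5.12 mV; the load pulls it down.)

V_out ≈ 3.80 mV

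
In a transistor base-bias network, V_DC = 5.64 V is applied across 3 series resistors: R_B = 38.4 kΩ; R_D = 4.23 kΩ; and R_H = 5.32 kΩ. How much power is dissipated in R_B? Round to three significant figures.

Series current I = V_DC/ΣR = 5.64/47.95 = 0.1176 mA.
P(R_B) = I²·R_B = (0.1176)² × 38.4 = 0.5313 mW.

P ≈ 0.531 mW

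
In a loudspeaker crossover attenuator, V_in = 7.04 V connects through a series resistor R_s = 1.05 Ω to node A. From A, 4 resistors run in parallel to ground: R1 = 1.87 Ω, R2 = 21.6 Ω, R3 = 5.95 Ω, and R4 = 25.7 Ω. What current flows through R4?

I ≈ 0.150 A

Parallel bank: R_p = 1/(1/1.87 + 1/21.6 + 1/5.95 + 1/25.7) = 1.269 Ω.
V_A by voltage divider: V_A = 7.04 × 1.269/(1.05 + 1.269) = 3.852 V.
Branch current I = V_A/R4 = 3.852/25.7 = 0.1499 A.
(Check via current divider: I_total = 3.036 A; share G_k/ΣG = 0.04938 → same result.)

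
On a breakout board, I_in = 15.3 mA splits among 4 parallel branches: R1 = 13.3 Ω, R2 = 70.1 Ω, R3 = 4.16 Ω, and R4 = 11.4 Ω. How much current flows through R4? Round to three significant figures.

I ≈ 3.21 mA

Total conductance ΣG = 1/13.3 + 1/70.1 + 1/4.16 + 1/11.4 = 0.4176 (units of 1/Ω).
By the current-divider rule, I = I_in · G_k/ΣG = 15.3 × 0.2101 = 3.214 mA.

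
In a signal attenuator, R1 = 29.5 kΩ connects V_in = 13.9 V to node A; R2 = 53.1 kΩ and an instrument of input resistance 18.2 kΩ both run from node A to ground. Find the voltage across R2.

V_out ≈ 4.38 V

R2 ‖ R_L = (53.1 × 18.2)/(53.1 + 18.2) = 13.55 kΩ.
Voltage divider with the loaded lower leg: V_out = 13.9 × 13.55/(29.5 + 13.55) = 13.9 × 0.3148 = 4.376 V.
(Unloaded it would be 8.94 V; the load pulls it down.)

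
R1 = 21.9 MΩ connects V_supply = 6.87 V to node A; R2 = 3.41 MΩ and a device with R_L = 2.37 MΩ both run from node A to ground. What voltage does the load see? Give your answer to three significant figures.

The load sits in parallel with R2, giving an effective lower resistance R2' = R2·R_L/(R2+R_L) = 1.398 MΩ.
Now apply the divider: V_out = 6.87 × 0.06001 = 0.4123 V.

V_out ≈ 0.412 V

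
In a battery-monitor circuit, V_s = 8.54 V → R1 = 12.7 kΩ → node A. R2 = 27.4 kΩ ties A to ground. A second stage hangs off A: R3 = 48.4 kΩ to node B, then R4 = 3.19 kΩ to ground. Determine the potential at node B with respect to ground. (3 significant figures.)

V_B ≈ 0.309 V

Node A sees R2 in parallel with the series input of stage 2, R3 + R4 = 51.59 kΩ.
Effective lower resistance at A: R2 ‖ 51.59 = 17.90 kΩ.
So V_A = 8.54 × 0.5849 = 4.995 V.
Stage 2 is unloaded, so V_B = V_A · R4/(R3+R4) = 4.995 × 3.19/51.59 = 0.3089 V.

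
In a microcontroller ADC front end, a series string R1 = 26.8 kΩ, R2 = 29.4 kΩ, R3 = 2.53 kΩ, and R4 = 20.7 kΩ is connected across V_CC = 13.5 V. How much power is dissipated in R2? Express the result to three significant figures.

The common current is I = 13.5/79.43 = 0.1700 mA.
P = I²R = 0.02889 × 29.4 = 0.8493 mW.

P ≈ 0.849 mW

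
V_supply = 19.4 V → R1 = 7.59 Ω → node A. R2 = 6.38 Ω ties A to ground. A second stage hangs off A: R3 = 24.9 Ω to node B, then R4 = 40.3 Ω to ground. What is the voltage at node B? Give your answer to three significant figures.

V_B ≈ 5.20 V

Node A sees R2 in parallel with the series input of stage 2, R3 + R4 = 65.20 Ω.
R2 ‖ (R3+R4) = 5.811 Ω.
So V_A = 19.4 × 0.4336 = 8.413 V.
Stage 2 is unloaded, so V_B = V_A · R4/(R3+R4) = 8.413 × 40.3/65.20 = 5.200 V.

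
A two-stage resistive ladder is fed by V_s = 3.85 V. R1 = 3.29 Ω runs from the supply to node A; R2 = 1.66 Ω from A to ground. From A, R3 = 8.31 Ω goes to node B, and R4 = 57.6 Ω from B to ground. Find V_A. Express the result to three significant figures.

Node A sees R2 in parallel with the series input of stage 2, R3 + R4 = 65.91 Ω.
Effective lower resistance at A: R2 ‖ 65.91 = 1.619 Ω.
V_A = 3.85 × 1.619/(3.29 + 1.619) = 1.270 V.

V_A ≈ 1.27 V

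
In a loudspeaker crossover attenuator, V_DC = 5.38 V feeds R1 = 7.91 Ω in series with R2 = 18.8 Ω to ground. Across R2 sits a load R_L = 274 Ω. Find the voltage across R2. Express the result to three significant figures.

The load sits in parallel with R2, giving an effective lower resistance R2' = R2·R_L/(R2+R_L) = 17.59 Ω.
Now apply the divider: V_out = 5.38 × 0.6898 = 3.711 V.

V_out ≈ 3.71 V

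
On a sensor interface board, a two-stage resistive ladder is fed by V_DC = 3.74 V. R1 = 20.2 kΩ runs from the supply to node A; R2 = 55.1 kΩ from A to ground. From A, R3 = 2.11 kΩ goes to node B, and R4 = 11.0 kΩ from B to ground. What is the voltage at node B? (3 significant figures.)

V_B ≈ 1.08 V

The second stage (R3 + R4 = 13.11 kΩ) loads node A in parallel with R2.
R2 ‖ (R3+R4) = 10.59 kΩ.
So V_A = 3.74 × 0.3439 = 1.286 V.
Then the unloaded second divider: V_B = V_A × R4/(R3+R4) = 1.286 × 0.8391 = 1.079 V.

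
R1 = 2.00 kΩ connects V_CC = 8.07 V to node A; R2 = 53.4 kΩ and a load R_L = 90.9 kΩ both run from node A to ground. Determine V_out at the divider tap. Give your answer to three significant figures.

First combine the lower leg with the load: R2 ‖ R_L = 33.64 kΩ.
Voltage divider with the loaded lower leg: V_out = 8.07 × 33.64/(2.00 + 33.64) = 8.07 × 0.9439 = 7.617 V.

V_out ≈ 7.62 V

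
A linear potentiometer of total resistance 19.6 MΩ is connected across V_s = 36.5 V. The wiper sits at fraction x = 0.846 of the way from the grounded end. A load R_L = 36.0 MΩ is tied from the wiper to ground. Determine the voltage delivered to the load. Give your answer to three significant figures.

Lower segment x·R_p = 16.58 MΩ; upper segment (1−x)·R_p = 3.018 MΩ.
R_L loads the lower segment: effective lower R = 11.35 MΩ.
V_out = 36.5 × 11.35/(3.018 + 11.35) = 28.83 V.

V_out ≈ 28.8 V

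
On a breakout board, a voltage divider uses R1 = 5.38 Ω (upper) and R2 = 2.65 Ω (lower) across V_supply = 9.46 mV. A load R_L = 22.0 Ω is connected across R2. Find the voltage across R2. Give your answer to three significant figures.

V_out ≈ 2.89 mV

The load sits in parallel with R2, giving an effective lower resistance R2' = R2·R_L/(R2+R_L) = 2.365 Ω.
Voltage divider with the loaded lower leg: V_out = 9.46 × 2.365/(5.38 + 2.365) = 9.46 × 0.3054 = 2.889 mV.
(Unloaded it would be 3.12 mV; the load pulls it down.)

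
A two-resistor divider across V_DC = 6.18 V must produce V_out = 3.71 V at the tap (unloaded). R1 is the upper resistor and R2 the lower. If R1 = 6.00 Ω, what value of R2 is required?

The divider ratio is R2/(R1+R2) = 3.71/6.18 = 0.6003.
R2 = R1 · 0.6003/(1 − 0.6003) = 9.012 Ω.

R2 ≈ 9.01 Ω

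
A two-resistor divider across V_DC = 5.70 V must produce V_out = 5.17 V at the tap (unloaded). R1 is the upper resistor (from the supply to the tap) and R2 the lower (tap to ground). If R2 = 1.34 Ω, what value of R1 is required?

R1 ≈ 0.137 Ω

The divider ratio is R2/(R1+R2) = 5.17/5.70 = 0.9070.
Rearranging, R1 = R2·(1−k)/k = 1.34 × 0.1025 = 0.1374 Ω.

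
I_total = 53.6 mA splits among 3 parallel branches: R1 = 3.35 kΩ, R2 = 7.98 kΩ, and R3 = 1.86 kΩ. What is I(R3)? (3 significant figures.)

I ≈ 30.0 mA

Total conductance ΣG = 1/3.35 + 1/7.98 + 1/1.86 = 0.9615 (units of 1/kΩ).
By the current-divider rule, I = I_total · G_k/ΣG = 53.6 × 0.5592 = 29.97 mA.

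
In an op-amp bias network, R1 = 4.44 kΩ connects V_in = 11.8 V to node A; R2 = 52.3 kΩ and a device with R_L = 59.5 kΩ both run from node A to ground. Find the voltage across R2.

V_out ≈ 10.2 V

First combine the lower leg with the load: R2 ‖ R_L = 27.83 kΩ.
Then V_out = V_in · R2'/(R1 + R2') = 11.8 × 27.83/32.27 = 10.18 V.
(Unloaded it would be 10.9 V; the load pulls it down.)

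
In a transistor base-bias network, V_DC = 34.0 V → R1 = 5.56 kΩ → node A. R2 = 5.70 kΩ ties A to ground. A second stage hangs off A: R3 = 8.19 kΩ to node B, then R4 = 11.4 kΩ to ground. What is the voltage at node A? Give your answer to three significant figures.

Looking into the second stage from A: R3 + R4 = 19.59 kΩ appears in parallel with R2.
R2 ‖ (R3+R4) = 4.415 kΩ.
V_A = 34.0 × 4.415/(5.56 + 4.415) = 15.05 V.

V_A ≈ 15.0 V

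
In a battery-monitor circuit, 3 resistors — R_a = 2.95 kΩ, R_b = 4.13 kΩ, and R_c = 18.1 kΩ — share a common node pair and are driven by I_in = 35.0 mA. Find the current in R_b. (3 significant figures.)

ΣG = 1/2.95 + 1/4.13 + 1/18.1 = 0.6364.
R_b takes the fraction G_k/ΣG = 0.2421/0.6364 = 0.3805, so I = 35.0 × 0.3805 = 13.32 mA.

I ≈ 13.3 mA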